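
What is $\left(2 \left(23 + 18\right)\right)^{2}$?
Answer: $6724$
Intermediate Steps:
$\left(2 \left(23 + 18\right)\right)^{2} = \left(2 \cdot 41\right)^{2} = 82^{2} = 6724$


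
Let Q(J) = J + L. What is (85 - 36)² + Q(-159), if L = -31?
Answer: 2211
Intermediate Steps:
Q(J) = -31 + J (Q(J) = J - 31 = -31 + J)
(85 - 36)² + Q(-159) = (85 - 36)² + (-31 - 159) = 49² - 190 = 2401 - 190 = 2211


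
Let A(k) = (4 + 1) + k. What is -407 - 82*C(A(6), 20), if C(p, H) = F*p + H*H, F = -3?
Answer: -30501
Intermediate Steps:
A(k) = 5 + k
C(p, H) = H² - 3*p (C(p, H) = -3*p + H*H = -3*p + H² = H² - 3*p)
-407 - 82*C(A(6), 20) = -407 - 82*(20² - 3*(5 + 6)) = -407 - 82*(400 - 3*11) = -407 - 82*(400 - 33) = -407 - 82*367 = -407 - 30094 = -30501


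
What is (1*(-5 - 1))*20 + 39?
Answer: -81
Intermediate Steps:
(1*(-5 - 1))*20 + 39 = (1*(-6))*20 + 39 = -6*20 + 39 = -120 + 39 = -81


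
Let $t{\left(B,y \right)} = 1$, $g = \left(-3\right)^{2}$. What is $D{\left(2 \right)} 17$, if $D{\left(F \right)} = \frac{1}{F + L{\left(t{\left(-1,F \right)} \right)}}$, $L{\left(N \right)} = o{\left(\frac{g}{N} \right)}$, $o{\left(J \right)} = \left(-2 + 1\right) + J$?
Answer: $\frac{17}{10} \approx 1.7$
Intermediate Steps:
$g = 9$
$o{\left(J \right)} = -1 + J$
$L{\left(N \right)} = -1 + \frac{9}{N}$
$D{\left(F \right)} = \frac{1}{8 + F}$ ($D{\left(F \right)} = \frac{1}{F + \frac{9 - 1}{1}} = \frac{1}{F + 1 \left(9 - 1\right)} = \frac{1}{F + 1 \cdot 8} = \frac{1}{F + 8} = \frac{1}{8 + F}$)
$D{\left(2 \right)} 17 = \frac{1}{8 + 2} \cdot 17 = \frac{1}{10} \cdot 17 = \frac{17}{10}$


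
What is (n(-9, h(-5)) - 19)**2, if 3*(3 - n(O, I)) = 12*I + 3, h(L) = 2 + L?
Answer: 25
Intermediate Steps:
n(O, I) = 2 - 4*I (n(O, I) = 3 - (12*I + 3)/3 = 3 - (3 + 12*I)/3 = 3 + (-1 - 4*I) = 2 - 4*I)
(n(-9, h(-5)) - 19)**2 = ((2 - 4*(2 - 5)) - 19)**2 = ((2 - 4*(-3)) - 19)**2 = ((2 + 12) - 19)**2 = (14 - 19)**2 = (-5)**2 = 25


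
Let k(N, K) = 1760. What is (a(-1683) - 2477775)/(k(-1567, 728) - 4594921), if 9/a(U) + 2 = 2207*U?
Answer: 9203405337834/17060759134663 ≈ 0.53945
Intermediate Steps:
a(U) = 9/(-2 + 2207*U)
(a(-1683) - 2477775)/(k(-1567, 728) - 4594921) = (9/(-2 + 2207*(-1683)) - 2477775)/(1760 - 4594921) = (9/(-2 - 3714381) - 2477775)/(-4593161) = (9/(-3714383) - 2477775)*(-1/4593161) = (9*(-1/3714383) - 2477775)*(-1/4593161) = (-9/3714383 - 2477775)*(-1/4593161) = -9203405337834/3714383*(-1/4593161) = 9203405337834/17060759134663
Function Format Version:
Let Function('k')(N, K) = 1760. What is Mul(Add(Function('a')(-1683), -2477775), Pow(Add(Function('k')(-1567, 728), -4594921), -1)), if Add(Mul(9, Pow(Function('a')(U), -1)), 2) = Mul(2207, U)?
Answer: Rational(9203405337834, 17060759134663) ≈ 0.53945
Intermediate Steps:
Function('a')(U) = Mul(9, Pow(Add(-2, Mul(2207, U)), -1))
Mul(Add(Function('a')(-1683), -2477775), Pow(Add(Function('k')(-1567, 728), -4594921), -1)) = Mul(Add(Mul(9, Pow(Add(-2, Mul(2207, -1683)), -1)), -2477775), Pow(Add(1760, -4594921), -1)) = Mul(Add(Mul(9, Pow(Add(-2, -3714381), -1)), -2477775), Pow(-4593161, -1)) = Mul(Add(Mul(9, Pow(-3714383, -1)), -2477775), Rational(-1, 4593161)) = Mul(Add(Mul(9, Rational(-1, 3714383)), -2477775), Rational(-1, 4593161)) = Mul(Add(Rational(-9, 3714383), -2477775), Rational(-1, 4593161)) = Mul(Rational(-9203405337834, 3714383), Rational(-1, 4593161)) = Rational(9203405337834, 17060759134663)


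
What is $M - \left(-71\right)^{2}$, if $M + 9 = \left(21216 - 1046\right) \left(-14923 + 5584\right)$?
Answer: $-188372680$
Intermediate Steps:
$M = -188367639$ ($M = -9 + \left(21216 - 1046\right) \left(-14923 + 5584\right) = -9 + 20170 \left(-9339\right) = -9 - 188367630 = -188367639$)
$M - \left(-71\right)^{2} = -188367639 - \left(-71\right)^{2} = -188367639 - 5041 = -188372680$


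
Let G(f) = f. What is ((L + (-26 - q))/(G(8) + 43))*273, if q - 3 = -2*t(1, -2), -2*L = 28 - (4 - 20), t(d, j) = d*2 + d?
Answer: -4095/17 ≈ -240.88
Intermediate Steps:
t(d, j) = 3*d (t(d, j) = 2*d + d = 3*d)
L = -22 (L = -(28 - (4 - 20))/2 = -(28 - 1*(-16))/2 = -(28 + 16)/2 = -½*44 = -22)
q = -3 (q = 3 - 6 = -3)
((L + (-26 - q))/(G(8) + 43))*273 = ((-22 + (-26 - 1*(-3)))/(8 + 43))*273 = ((-22 + (-26 + 3))/51)*273 = ((-22 - 23)*(1/51))*273 = -45*1/51*273 = -15/17*273 = -4095/17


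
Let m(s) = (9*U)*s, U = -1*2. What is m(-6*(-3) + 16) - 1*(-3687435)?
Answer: 3686823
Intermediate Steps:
U = -2
m(s) = -18*s (m(s) = (9*(-2))*s = -18*s)
m(-6*(-3) + 16) - 1*(-3687435) = -18*(-6*(-3) + 16) - 1*(-3687435) = -18*(18 + 16) + 3687435 = -18*34 + 3687435 = -612 + 3687435 = 3686823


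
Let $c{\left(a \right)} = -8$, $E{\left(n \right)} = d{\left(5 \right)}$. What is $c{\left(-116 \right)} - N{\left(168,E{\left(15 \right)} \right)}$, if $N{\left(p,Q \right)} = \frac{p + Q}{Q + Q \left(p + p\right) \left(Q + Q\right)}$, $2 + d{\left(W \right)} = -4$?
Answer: $- \frac{32275}{4031} \approx -8.0067$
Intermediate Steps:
$d{\left(W \right)} = -6$ ($d{\left(W \right)} = -2 - 4 = -6$)
$E{\left(n \right)} = -6$
$N{\left(p,Q \right)} = \frac{Q + p}{Q + 4 p Q^{2}}$ ($N{\left(p,Q \right)} = \frac{Q + p}{Q + Q 2 p 2 Q} = \frac{Q + p}{Q + Q 4 Q p} = \frac{Q + p}{Q + 4 p Q^{2}}$)
$c{\left(-116 \right)} - N{\left(168,E{\left(15 \right)} \right)} = -8 - \frac{-6 + 168}{\left(-6\right) \left(1 + 4 \left(-6\right) 168\right)} = -8 - \left(- \frac{1}{6}\right) \frac{1}{1 - 4032} \cdot 162 = -8 - \left(- \frac{1}{6}\right) \frac{1}{-4031} \cdot 162 = -8 - \left(- \frac{1}{6}\right) \left(- \frac{1}{4031}\right) 162 = -8 - \frac{27}{4031} = - \frac{32275}{4031}$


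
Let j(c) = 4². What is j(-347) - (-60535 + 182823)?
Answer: -122272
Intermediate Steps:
j(c) = 16
j(-347) - (-60535 + 182823) = 16 - (-60535 + 182823) = 16 - 1*122288 = 16 - 122288 = -122272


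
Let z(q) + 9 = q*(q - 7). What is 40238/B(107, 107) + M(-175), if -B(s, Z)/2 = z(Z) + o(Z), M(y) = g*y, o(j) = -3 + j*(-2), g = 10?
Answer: -18349619/10474 ≈ -1751.9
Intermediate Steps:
z(q) = -9 + q*(-7 + q) (z(q) = -9 + q*(q - 7) = -9 + q*(-7 + q))
o(j) = -3 - 2*j
M(y) = 10*y
B(s, Z) = 24 - 2*Z² + 18*Z (B(s, Z) = -2*((-9 + Z² - 7*Z) + (-3 - 2*Z)) = -2*(-12 + Z² - 9*Z) = 24 - 2*Z² + 18*Z)
40238/B(107, 107) + M(-175) = 40238/(24 - 2*107² + 18*107) + 10*(-175) = 40238/(24 - 2*11449 + 1926) - 1750 = 40238/(24 - 22898 + 1926) - 1750 = 40238/(-20948) - 1750 = 40238*(-1/20948) - 1750 = -20119/10474 - 1750 = -18349619/10474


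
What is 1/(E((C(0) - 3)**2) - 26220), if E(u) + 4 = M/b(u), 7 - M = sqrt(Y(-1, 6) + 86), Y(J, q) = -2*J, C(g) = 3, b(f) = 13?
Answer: -340905/8939709149 + 2*sqrt(22)/8939709149 ≈ -3.8133e-5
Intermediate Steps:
M = 7 - 2*sqrt(22) (M = 7 - sqrt(-2*(-1) + 86) = 7 - sqrt(2 + 86) = 7 - sqrt(88) = 7 - 2*sqrt(22) ≈ -2.3808)
E(u) = -45/13 - 2*sqrt(22)/13 (E(u) = -4 + (7 - 2*sqrt(22))/13 = -4 + (7 - 2*sqrt(22))*(1/13) = -4 + (7/13 - 2*sqrt(22)/13) = -45/13 - 2*sqrt(22)/13)
1/(E((C(0) - 3)**2) - 26220) = 1/((-45/13 - 2*sqrt(22)/13) - 26220) = 1/(-340905/13 - 2*sqrt(22)/13)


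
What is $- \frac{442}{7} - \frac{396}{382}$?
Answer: $- \frac{85808}{1337} \approx -64.179$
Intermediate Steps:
$- \frac{442}{7} - \frac{396}{382} = \left(-442\right) \frac{1}{7} - \frac{198}{191} = - \frac{442}{7} - \frac{198}{191} = - \frac{85808}{1337}$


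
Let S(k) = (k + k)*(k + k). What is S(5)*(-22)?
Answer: -2200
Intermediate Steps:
S(k) = 4*k**2 (S(k) = (2*k)*(2*k) = 4*k**2)
S(5)*(-22) = (4*5**2)*(-22) = (4*25)*(-22) = 100*(-22) = -2200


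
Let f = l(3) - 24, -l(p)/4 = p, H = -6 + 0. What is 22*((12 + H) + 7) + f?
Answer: 250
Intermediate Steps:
H = -6
l(p) = -4*p
f = -36 (f = -4*3 - 24 = -12 - 24 = -36)
22*((12 + H) + 7) + f = 22*((12 - 6) + 7) - 36 = 22*(6 + 7) - 36 = 22*13 - 36 = 286 - 36 = 250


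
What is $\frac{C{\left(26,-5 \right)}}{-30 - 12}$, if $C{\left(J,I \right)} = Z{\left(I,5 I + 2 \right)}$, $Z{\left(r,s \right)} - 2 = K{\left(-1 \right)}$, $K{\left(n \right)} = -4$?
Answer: $\frac{1}{21} \approx 0.047619$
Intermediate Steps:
$Z{\left(r,s \right)} = -2$ ($Z{\left(r,s \right)} = 2 - 4 = -2$)
$C{\left(J,I \right)} = -2$
$\frac{C{\left(26,-5 \right)}}{-30 - 12} = - \frac{2}{-30 - 12} = - \frac{2}{-42} = \left(-2\right) \left(- \frac{1}{42}\right) = \frac{1}{21}$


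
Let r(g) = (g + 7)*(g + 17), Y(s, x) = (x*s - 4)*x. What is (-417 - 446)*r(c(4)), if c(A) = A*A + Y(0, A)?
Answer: -102697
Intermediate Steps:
Y(s, x) = x*(-4 + s*x) (Y(s, x) = (s*x - 4)*x = (-4 + s*x)*x = x*(-4 + s*x))
c(A) = A² - 4*A (c(A) = A*A + A*(-4 + 0*A) = A² + A*(-4 + 0) = A² + A*(-4) = A² - 4*A)
r(g) = (7 + g)*(17 + g)
(-417 - 446)*r(c(4)) = (-417 - 446)*(119 + (4*(-4 + 4))² + 24*(4*(-4 + 4))) = -863*(119 + (4*0)² + 24*(4*0)) = -863*(119 + 0² + 24*0) = -863*(119 + 0 + 0) = -863*119 = -102697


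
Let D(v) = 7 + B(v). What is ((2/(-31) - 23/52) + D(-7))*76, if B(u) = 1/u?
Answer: 1361483/2821 ≈ 482.62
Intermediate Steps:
D(v) = 7 + 1/v
((2/(-31) - 23/52) + D(-7))*76 = ((2/(-31) - 23/52) + (7 + 1/(-7)))*76 = ((2*(-1/31) - 23*1/52) + (7 - ⅐))*76 = ((-2/31 - 23/52) + 48/7)*76 = (-817/1612 + 48/7)*76 = (71657/11284)*76 = 1361483/2821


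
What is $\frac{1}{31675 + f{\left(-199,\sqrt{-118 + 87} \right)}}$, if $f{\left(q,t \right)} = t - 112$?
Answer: $\frac{31563}{996223000} - \frac{i \sqrt{31}}{996223000} \approx 3.1683 \cdot 10^{-5} - 5.5889 \cdot 10^{-9} i$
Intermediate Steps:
$f{\left(q,t \right)} = -112 + t$
$\frac{1}{31675 + f{\left(-199,\sqrt{-118 + 87} \right)}} = \frac{1}{31675 - \left(112 - \sqrt{-118 + 87}\right)} = \frac{1}{31675 - \left(112 - \sqrt{-31}\right)} = \frac{1}{31675 - \left(112 - i \sqrt{31}\right)} = \frac{1}{31563 + i \sqrt{31}}$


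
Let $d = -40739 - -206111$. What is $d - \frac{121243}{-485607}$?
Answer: $\frac{80305922047}{485607} \approx 1.6537 \cdot 10^{5}$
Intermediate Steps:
$d = 165372$ ($d = -40739 + 206111 = 165372$)
$d - \frac{121243}{-485607} = 165372 - \frac{121243}{-485607} = 165372 - 121243 \left(- \frac{1}{485607}\right) = 165372 - - \frac{121243}{485607} = 165372 + \frac{121243}{485607} = \frac{80305922047}{485607}$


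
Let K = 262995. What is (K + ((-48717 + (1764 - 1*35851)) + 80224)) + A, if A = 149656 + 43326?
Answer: 453397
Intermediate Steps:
A = 192982
(K + ((-48717 + (1764 - 1*35851)) + 80224)) + A = (262995 + ((-48717 + (1764 - 1*35851)) + 80224)) + 192982 = (262995 + ((-48717 + (1764 - 35851)) + 80224)) + 192982 = (262995 + ((-48717 - 34087) + 80224)) + 192982 = (262995 + (-82804 + 80224)) + 192982 = (262995 - 2580) + 192982 = 260415 + 192982 = 453397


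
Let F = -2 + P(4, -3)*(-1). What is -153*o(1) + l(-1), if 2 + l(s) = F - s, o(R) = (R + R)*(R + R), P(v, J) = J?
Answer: -612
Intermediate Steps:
o(R) = 4*R² (o(R) = (2*R)*(2*R) = 4*R²)
F = 1 (F = -2 - 3*(-1) = -2 + 3 = 1)
l(s) = -1 - s (l(s) = -2 + (1 - s) = -1 - s)
-153*o(1) + l(-1) = -612*1² + (-1 - 1*(-1)) = -612 + (-1 + 1) = -153*4 + 0 = -612 + 0 = -612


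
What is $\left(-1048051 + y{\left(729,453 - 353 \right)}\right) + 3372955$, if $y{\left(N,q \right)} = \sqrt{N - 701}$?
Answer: $2324904 + 2 \sqrt{7} \approx 2.3249 \cdot 10^{6}$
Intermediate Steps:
$y{\left(N,q \right)} = \sqrt{-701 + N}$
$\left(-1048051 + y{\left(729,453 - 353 \right)}\right) + 3372955 = \left(-1048051 + \sqrt{-701 + 729}\right) + 3372955 = \left(-1048051 + \sqrt{28}\right) + 3372955 = \left(-1048051 + 2 \sqrt{7}\right) + 3372955 = 2324904 + 2 \sqrt{7}$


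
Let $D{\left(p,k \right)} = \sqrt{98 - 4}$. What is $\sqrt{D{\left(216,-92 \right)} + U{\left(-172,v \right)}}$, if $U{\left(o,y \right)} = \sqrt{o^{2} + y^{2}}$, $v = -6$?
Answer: $\sqrt{\sqrt{94} + 2 \sqrt{7405}} \approx 13.483$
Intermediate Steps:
$D{\left(p,k \right)} = \sqrt{94}$
$\sqrt{D{\left(216,-92 \right)} + U{\left(-172,v \right)}} = \sqrt{\sqrt{94} + \sqrt{\left(-172\right)^{2} + \left(-6\right)^{2}}} = \sqrt{\sqrt{94} + \sqrt{29584 + 36}} = \sqrt{\sqrt{94} + \sqrt{29620}} = \sqrt{\sqrt{94} + 2 \sqrt{7405}}$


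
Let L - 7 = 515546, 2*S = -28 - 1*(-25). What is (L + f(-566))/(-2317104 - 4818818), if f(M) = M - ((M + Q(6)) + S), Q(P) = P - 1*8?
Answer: -1031113/14271844 ≈ -0.072248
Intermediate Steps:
Q(P) = -8 + P (Q(P) = P - 8 = -8 + P)
S = -3/2 (S = (-28 - 1*(-25))/2 = (-28 + 25)/2 = (½)*(-3) = -3/2 ≈ -1.5000)
L = 515553 (L = 7 + 515546 = 515553)
f(M) = 7/2 (f(M) = M - ((M + (-8 + 6)) - 3/2) = M - ((M - 2) - 3/2) = M - ((-2 + M) - 3/2) = M - (-7/2 + M) = M + (7/2 - M) = 7/2)
(L + f(-566))/(-2317104 - 4818818) = (515553 + 7/2)/(-2317104 - 4818818) = (1031113/2)/(-7135922) = (1031113/2)*(-1/7135922) = -1031113/14271844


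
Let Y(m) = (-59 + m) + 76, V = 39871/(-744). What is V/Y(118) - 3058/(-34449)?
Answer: -355456853/1153352520 ≈ -0.30819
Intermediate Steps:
V = -39871/744 (V = 39871*(-1/744) = -39871/744 ≈ -53.590)
Y(m) = 17 + m
V/Y(118) - 3058/(-34449) = -39871/(744*(17 + 118)) - 3058/(-34449) = -39871/744/135 - 3058*(-1/34449) = -39871/744*1/135 + 3058/34449 = -39871/100440 + 3058/34449 = -355456853/1153352520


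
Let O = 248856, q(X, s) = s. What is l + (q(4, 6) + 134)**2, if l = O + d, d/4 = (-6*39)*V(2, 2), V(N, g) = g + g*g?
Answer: 262840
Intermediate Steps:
V(N, g) = g + g**2
d = -5616 (d = 4*((-6*39)*(2*(1 + 2))) = 4*(-468*3) = 4*(-234*6) = 4*(-1404) = -5616)
l = 243240 (l = 248856 - 5616 = 243240)
l + (q(4, 6) + 134)**2 = 243240 + (6 + 134)**2 = 243240 + 140**2 = 243240 + 19600 = 262840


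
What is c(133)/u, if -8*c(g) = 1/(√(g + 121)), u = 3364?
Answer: -√254/6835648 ≈ -2.3315e-6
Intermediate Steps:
c(g) = -1/(8*√(121 + g)) (c(g) = -1/(8*√(g + 121)) = -1/(8*√(121 + g)))
c(133)/u = -1/(8*√(121 + 133))/3364 = -√254/2032*(1/3364) = -√254/6835648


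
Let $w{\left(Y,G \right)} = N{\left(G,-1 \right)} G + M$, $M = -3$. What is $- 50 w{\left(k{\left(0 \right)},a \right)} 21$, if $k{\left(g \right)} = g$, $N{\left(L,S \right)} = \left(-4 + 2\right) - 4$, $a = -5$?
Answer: $-28350$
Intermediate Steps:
$N{\left(L,S \right)} = -6$ ($N{\left(L,S \right)} = -2 - 4 = -6$)
$w{\left(Y,G \right)} = -3 - 6 G$ ($w{\left(Y,G \right)} = - 6 G - 3 = -3 - 6 G$)
$- 50 w{\left(k{\left(0 \right)},a \right)} 21 = - 50 \left(-3 - -30\right) 21 = - 50 \left(-3 + 30\right) 21 = - 50 \cdot 27 \cdot 21 = \left(-50\right) 567 = -28350$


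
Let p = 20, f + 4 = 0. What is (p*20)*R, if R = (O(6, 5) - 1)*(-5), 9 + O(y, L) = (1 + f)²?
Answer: 2000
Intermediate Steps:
f = -4 (f = -4 + 0 = -4)
O(y, L) = 0 (O(y, L) = -9 + (1 - 4)² = -9 + (-3)² = -9 + 9 = 0)
R = 5 (R = (0 - 1)*(-5) = -1*(-5) = 5)
(p*20)*R = (20*20)*5 = 400*5 = 2000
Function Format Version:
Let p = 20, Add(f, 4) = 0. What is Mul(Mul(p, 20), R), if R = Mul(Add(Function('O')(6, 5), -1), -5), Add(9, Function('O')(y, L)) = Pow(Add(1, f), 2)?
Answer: 2000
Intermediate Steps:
f = -4 (f = Add(-4, 0) = -4)
Function('O')(y, L) = 0 (Function('O')(y, L) = Add(-9, Pow(Add(1, -4), 2)) = Add(-9, Pow(-3, 2)) = Add(-9, 9) = 0)
R = 5 (R = Mul(Add(0, -1), -5) = Mul(-1, -5) = 5)
Mul(Mul(p, 20), R) = Mul(Mul(20, 20), 5) = Mul(400, 5) = 2000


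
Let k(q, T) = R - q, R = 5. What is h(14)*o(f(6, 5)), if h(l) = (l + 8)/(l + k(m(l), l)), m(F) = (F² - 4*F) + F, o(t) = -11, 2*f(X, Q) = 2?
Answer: 242/135 ≈ 1.7926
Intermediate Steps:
f(X, Q) = 1 (f(X, Q) = (½)*2 = 1)
m(F) = F² - 3*F
k(q, T) = 5 - q
h(l) = (8 + l)/(5 + l - l*(-3 + l)) (h(l) = (l + 8)/(l + (5 - l*(-3 + l))) = (8 + l)/(l + (5 - l*(-3 + l))) = (8 + l)/(5 + l - l*(-3 + l)))
h(14)*o(f(6, 5)) = ((8 + 14)/(5 + 14 - 1*14*(-3 + 14)))*(-11) = (22/(5 + 14 - 1*14*11))*(-11) = (22/(5 + 14 - 154))*(-11) = (22/(-135))*(-11) = -1/135*22*(-11) = -22/135*(-11) = 242/135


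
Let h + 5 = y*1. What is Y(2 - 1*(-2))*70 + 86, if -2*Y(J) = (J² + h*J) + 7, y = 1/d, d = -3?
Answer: 83/3 ≈ 27.667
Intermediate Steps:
y = -⅓ (y = 1/(-3) = -⅓ ≈ -0.33333)
h = -16/3 (h = -5 - ⅓*1 = -5 - ⅓ = -16/3 ≈ -5.3333)
Y(J) = -7/2 - J²/2 + 8*J/3 (Y(J) = -((J² - 16*J/3) + 7)/2 = -(7 + J² - 16*J/3)/2 = -7/2 - J²/2 + 8*J/3)
Y(2 - 1*(-2))*70 + 86 = (-7/2 - (2 - 1*(-2))²/2 + 8*(2 - 1*(-2))/3)*70 + 86 = (-7/2 - (2 + 2)²/2 + 8*(2 + 2)/3)*70 + 86 = (-7/2 - ½*4² + (8/3)*4)*70 + 86 = (-7/2 - ½*16 + 32/3)*70 + 86 = (-7/2 - 8 + 32/3)*70 + 86 = -⅚*70 + 86 = -175/3 + 86 = 83/3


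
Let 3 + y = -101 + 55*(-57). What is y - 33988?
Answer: -37227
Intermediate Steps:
y = -3239 (y = -3 + (-101 + 55*(-57)) = -3 + (-101 - 3135) = -3 - 3236 = -3239)
y - 33988 = -3239 - 33988 = -37227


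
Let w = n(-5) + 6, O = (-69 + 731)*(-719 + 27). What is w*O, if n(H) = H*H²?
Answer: 54514376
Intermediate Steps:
n(H) = H³
O = -458104 (O = 662*(-692) = -458104)
w = -119 (w = (-5)³ + 6 = -125 + 6 = -119)
w*O = -119*(-458104) = 54514376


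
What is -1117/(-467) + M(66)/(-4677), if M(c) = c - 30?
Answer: 1735799/728053 ≈ 2.3842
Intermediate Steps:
M(c) = -30 + c
-1117/(-467) + M(66)/(-4677) = -1117/(-467) + (-30 + 66)/(-4677) = -1117*(-1/467) + 36*(-1/4677) = 1117/467 - 12/1559 = 1735799/728053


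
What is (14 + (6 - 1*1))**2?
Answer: 361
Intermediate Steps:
(14 + (6 - 1*1))**2 = (14 + (6 - 1))**2 = (14 + 5)**2 = 19**2 = 361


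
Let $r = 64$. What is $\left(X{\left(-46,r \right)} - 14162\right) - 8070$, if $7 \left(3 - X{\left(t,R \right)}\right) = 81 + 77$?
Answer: $- \frac{155761}{7} \approx -22252.0$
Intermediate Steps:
$X{\left(t,R \right)} = - \frac{137}{7}$ ($X{\left(t,R \right)} = 3 - \frac{81 + 77}{7} = 3 - \frac{158}{7} = - \frac{137}{7}$)
$\left(X{\left(-46,r \right)} - 14162\right) - 8070 = \left(- \frac{137}{7} - 14162\right) - 8070 = - \frac{99271}{7} - 8070 = - \frac{155761}{7}$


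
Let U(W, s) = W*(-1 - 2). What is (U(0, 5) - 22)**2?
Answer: 484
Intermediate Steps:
U(W, s) = -3*W (U(W, s) = W*(-3) = -3*W)
(U(0, 5) - 22)**2 = (-3*0 - 22)**2 = (0 - 22)**2 = (-22)**2 = 484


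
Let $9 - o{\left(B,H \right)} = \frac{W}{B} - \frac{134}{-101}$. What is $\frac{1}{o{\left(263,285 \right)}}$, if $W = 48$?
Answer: $\frac{26563}{198977} \approx 0.1335$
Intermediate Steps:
$o{\left(B,H \right)} = \frac{775}{101} - \frac{48}{B}$ ($o{\left(B,H \right)} = 9 - \left(\frac{48}{B} - \frac{134}{-101}\right) = 9 - \left(\frac{48}{B} - - \frac{134}{101}\right) = 9 - \left(\frac{48}{B} + \frac{134}{101}\right) = 9 - \left(\frac{134}{101} + \frac{48}{B}\right) = \frac{775}{101} - \frac{48}{B}$)
$\frac{1}{o{\left(263,285 \right)}} = \frac{1}{\frac{775}{101} - \frac{48}{263}} = \frac{1}{\frac{198977}{26563}} = \frac{26563}{198977}$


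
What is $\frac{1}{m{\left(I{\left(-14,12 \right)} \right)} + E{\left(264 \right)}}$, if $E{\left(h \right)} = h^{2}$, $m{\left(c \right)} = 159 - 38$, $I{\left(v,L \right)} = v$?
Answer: $\frac{1}{69817} \approx 1.4323 \cdot 10^{-5}$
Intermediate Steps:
$m{\left(c \right)} = 121$ ($m{\left(c \right)} = 159 - 38 = 121$)
$\frac{1}{m{\left(I{\left(-14,12 \right)} \right)} + E{\left(264 \right)}} = \frac{1}{121 + 264^{2}} = \frac{1}{121 + 69696} = \frac{1}{69817}$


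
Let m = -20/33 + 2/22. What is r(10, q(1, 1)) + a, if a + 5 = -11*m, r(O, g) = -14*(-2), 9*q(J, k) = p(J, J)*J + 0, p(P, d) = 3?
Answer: 86/3 ≈ 28.667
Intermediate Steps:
m = -17/33 (m = -20*1/33 + 2*(1/22) = -20/33 + 1/11 = -17/33 ≈ -0.51515)
q(J, k) = J/3 (q(J, k) = (3*J + 0)/9 = (3*J)/9 = J/3)
r(O, g) = 28
a = ⅔ (a = -5 - 11*(-17/33) = -5 + 17/3 = ⅔ ≈ 0.66667)
r(10, q(1, 1)) + a = 28 + ⅔ = 86/3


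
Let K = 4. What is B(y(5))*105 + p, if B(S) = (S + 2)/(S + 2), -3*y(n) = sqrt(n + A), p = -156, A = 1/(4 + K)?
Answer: -51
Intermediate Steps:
A = 1/8 (A = 1/(4 + 4) = 1/8 ≈ 0.12500)
y(n) = -sqrt(1/8 + n)/3 (y(n) = -sqrt(n + 1/8)/3 = -sqrt(1/8 + n)/3)
B(S) = 1 (B(S) = (2 + S)/(2 + S) = 1)
B(y(5))*105 + p = 1*105 - 156 = 105 - 156 = -51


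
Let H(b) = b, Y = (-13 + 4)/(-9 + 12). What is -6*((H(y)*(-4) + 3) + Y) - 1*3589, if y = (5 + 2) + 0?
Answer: -3421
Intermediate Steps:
y = 7 (y = 7 + 0 = 7)
Y = -3 (Y = -9/3 = -9*⅓ = -3)
-6*((H(y)*(-4) + 3) + Y) - 1*3589 = -6*((7*(-4) + 3) - 3) - 1*3589 = -6*((-28 + 3) - 3) - 3589 = -6*(-25 - 3) - 3589 = -6*(-28) - 3589 = 168 - 3589 = -3421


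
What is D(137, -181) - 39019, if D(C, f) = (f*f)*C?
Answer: 4449238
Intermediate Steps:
D(C, f) = C*f**2 (D(C, f) = f**2*C = C*f**2)
D(137, -181) - 39019 = 137*(-181)**2 - 39019 = 137*32761 - 39019 = 4488257 - 39019 = 4449238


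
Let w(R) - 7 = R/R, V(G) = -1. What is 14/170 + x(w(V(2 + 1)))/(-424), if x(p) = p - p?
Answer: 7/85 ≈ 0.082353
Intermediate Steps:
w(R) = 8 (w(R) = 7 + R/R = 7 + 1 = 8)
x(p) = 0
14/170 + x(w(V(2 + 1)))/(-424) = 14/170 + 0/(-424) = 14*(1/170) + 0*(-1/424) = 7/85 + 0 = 7/85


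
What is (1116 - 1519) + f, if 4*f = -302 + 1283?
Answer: -631/4 ≈ -157.75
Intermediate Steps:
f = 981/4 (f = (-302 + 1283)/4 = (¼)*981 = 981/4 ≈ 245.25)
(1116 - 1519) + f = (1116 - 1519) + 981/4 = -403 + 981/4 = -631/4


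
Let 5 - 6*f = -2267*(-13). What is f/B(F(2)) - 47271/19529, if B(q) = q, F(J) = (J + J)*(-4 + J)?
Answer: 95528751/156232 ≈ 611.45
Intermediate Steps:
F(J) = 2*J*(-4 + J) (F(J) = (2*J)*(-4 + J) = 2*J*(-4 + J))
f = -4911 (f = ⅚ - (-2267)*(-13)/6 = ⅚ - ⅙*29471 = ⅚ - 29471/6 = -4911)
f/B(F(2)) - 47271/19529 = -4911*1/(4*(-4 + 2)) - 47271/19529 = -4911/(2*2*(-2)) - 47271*1/19529 = -4911/(-8) - 47271/19529 = -4911*(-⅛) - 47271/19529 = 4911/8 - 47271/19529 = 95528751/156232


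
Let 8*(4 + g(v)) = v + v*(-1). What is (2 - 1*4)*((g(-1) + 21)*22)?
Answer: -748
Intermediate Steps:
g(v) = -4 (g(v) = -4 + (v + v*(-1))/8 = -4 + (v - v)/8 = -4 + (⅛)*0 = -4 + 0 = -4)
(2 - 1*4)*((g(-1) + 21)*22) = (2 - 1*4)*((-4 + 21)*22) = (2 - 4)*(17*22) = -2*374 = -748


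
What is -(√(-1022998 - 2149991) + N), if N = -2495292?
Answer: 2495292 - I*√3172989 ≈ 2.4953e+6 - 1781.3*I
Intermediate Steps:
-(√(-1022998 - 2149991) + N) = -(√(-1022998 - 2149991) - 2495292) = -(√(-3172989) - 2495292) = -(I*√3172989 - 2495292) = -(-2495292 + I*√3172989) = 2495292 - I*√3172989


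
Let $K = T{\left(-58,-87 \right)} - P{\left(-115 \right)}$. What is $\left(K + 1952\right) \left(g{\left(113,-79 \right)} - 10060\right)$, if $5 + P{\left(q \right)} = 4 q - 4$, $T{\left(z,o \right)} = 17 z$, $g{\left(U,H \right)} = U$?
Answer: $-14273945$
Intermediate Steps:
$P{\left(q \right)} = -9 + 4 q$ ($P{\left(q \right)} = -5 + \left(4 q - 4\right) = -5 + \left(-4 + 4 q\right) = -9 + 4 q$)
$K = -517$ ($K = 17 \left(-58\right) - \left(-9 + 4 \left(-115\right)\right) = -986 - \left(-9 - 460\right) = -986 - -469 = -986 + 469 = -517$)
$\left(K + 1952\right) \left(g{\left(113,-79 \right)} - 10060\right) = \left(-517 + 1952\right) \left(113 - 10060\right) = 1435 \left(-9947\right) = -14273945$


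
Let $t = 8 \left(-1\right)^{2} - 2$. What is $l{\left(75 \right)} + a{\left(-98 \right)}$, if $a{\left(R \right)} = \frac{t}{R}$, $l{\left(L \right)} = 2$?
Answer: $\frac{95}{49} \approx 1.9388$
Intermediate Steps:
$t = 6$ ($t = 8 \cdot 1 - 2 = 8 - 2 = 6$)
$a{\left(R \right)} = \frac{6}{R}$
$l{\left(75 \right)} + a{\left(-98 \right)} = 2 + \frac{6}{-98} = 2 + 6 \left(- \frac{1}{98}\right) = 2 - \frac{3}{49} = \frac{95}{49}$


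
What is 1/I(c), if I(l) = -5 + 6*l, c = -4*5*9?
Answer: -1/1085 ≈ -0.00092166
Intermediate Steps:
c = -180 (c = -20*9 = -180)
1/I(c) = 1/(-5 + 6*(-180)) = 1/(-5 - 1080) = 1/(-1085) = -1/1085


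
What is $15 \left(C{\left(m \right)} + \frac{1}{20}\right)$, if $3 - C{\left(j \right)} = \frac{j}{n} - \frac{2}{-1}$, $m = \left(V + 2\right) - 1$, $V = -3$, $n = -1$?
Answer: $- \frac{57}{4} \approx -14.25$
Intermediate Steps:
$m = -2$ ($m = \left(-3 + 2\right) - 1 = -1 - 1 = -2$)
$C{\left(j \right)} = 1 + j$ ($C{\left(j \right)} = 3 - \left(\frac{j}{-1} - \frac{2}{-1}\right) = 3 - \left(j \left(-1\right) - -2\right) = 3 - \left(- j + 2\right) = 3 - \left(2 - j\right) = 3 + \left(-2 + j\right) = 1 + j$)
$15 \left(C{\left(m \right)} + \frac{1}{20}\right) = 15 \left(\left(1 - 2\right) + \frac{1}{20}\right) = 15 \left(-1 + \frac{1}{20}\right) = 15 \left(- \frac{19}{20}\right) = - \frac{57}{4}$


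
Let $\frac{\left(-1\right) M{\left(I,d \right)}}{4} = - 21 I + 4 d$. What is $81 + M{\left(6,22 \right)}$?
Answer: $233$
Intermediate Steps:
$M{\left(I,d \right)} = - 16 d + 84 I$ ($M{\left(I,d \right)} = - 4 \left(- 21 I + 4 d\right) = - 16 d + 84 I$)
$81 + M{\left(6,22 \right)} = 81 + \left(\left(-16\right) 22 + 84 \cdot 6\right) = 81 + \left(-352 + 504\right) = 81 + 152 = 233$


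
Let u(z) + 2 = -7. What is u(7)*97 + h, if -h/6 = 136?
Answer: -1689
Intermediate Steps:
h = -816 (h = -6*136 = -816)
u(z) = -9 (u(z) = -2 - 7 = -9)
u(7)*97 + h = -9*97 - 816 = -873 - 816 = -1689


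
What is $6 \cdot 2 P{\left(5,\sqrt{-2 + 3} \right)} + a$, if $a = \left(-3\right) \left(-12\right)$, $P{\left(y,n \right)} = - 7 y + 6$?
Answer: $-312$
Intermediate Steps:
$P{\left(y,n \right)} = 6 - 7 y$
$a = 36$
$6 \cdot 2 P{\left(5,\sqrt{-2 + 3} \right)} + a = 6 \cdot 2 \left(6 - 35\right) + 36 = 12 \left(6 - 35\right) + 36 = 12 \left(-29\right) + 36 = -348 + 36 = -312$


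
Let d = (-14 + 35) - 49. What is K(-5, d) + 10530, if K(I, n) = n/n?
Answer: 10531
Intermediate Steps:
d = -28 (d = 21 - 49 = -28)
K(I, n) = 1
K(-5, d) + 10530 = 1 + 10530 = 10531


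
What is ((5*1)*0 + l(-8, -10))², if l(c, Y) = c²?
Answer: 4096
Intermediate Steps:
((5*1)*0 + l(-8, -10))² = ((5*1)*0 + (-8)²)² = (5*0 + 64)² = (0 + 64)² = 64² = 4096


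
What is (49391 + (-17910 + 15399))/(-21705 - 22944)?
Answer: -46880/44649 ≈ -1.0500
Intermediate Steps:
(49391 + (-17910 + 15399))/(-21705 - 22944) = (49391 - 2511)/(-44649) = 46880*(-1/44649) = -46880/44649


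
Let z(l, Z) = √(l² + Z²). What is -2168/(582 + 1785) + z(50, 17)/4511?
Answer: -2168/2367 + √2789/4511 ≈ -0.90422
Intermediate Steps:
z(l, Z) = √(Z² + l²)
-2168/(582 + 1785) + z(50, 17)/4511 = -2168/(582 + 1785) + √(17² + 50²)/4511 = -2168/2367 + √(289 + 2500)*(1/4511) = -2168*1/2367 + √2789*(1/4511) = -2168/2367 + √2789/4511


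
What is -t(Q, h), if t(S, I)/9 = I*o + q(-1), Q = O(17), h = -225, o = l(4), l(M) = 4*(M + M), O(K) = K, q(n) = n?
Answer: 64809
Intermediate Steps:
l(M) = 8*M (l(M) = 4*(2*M) = 8*M)
o = 32 (o = 8*4 = 32)
Q = 17
t(S, I) = -9 + 288*I (t(S, I) = 9*(I*32 - 1) = 9*(32*I - 1) = 9*(-1 + 32*I) = -9 + 288*I)
-t(Q, h) = -(-9 + 288*(-225)) = -(-9 - 64800) = -1*(-64809) = 64809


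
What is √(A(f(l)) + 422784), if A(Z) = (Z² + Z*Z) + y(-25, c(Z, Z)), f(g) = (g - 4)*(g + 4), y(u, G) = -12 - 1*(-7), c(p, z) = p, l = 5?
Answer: √422941 ≈ 650.34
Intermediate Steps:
y(u, G) = -5 (y(u, G) = -12 + 7 = -5)
f(g) = (-4 + g)*(4 + g)
A(Z) = -5 + 2*Z² (A(Z) = (Z² + Z*Z) - 5 = (Z² + Z²) - 5 = 2*Z² - 5 = -5 + 2*Z²)
√(A(f(l)) + 422784) = √((-5 + 2*(-16 + 5²)²) + 422784) = √((-5 + 2*(-16 + 25)²) + 422784) = √((-5 + 2*9²) + 422784) = √((-5 + 2*81) + 422784) = √((-5 + 162) + 422784) = √(157 + 422784) = √422941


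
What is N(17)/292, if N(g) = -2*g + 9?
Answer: -25/292 ≈ -0.085616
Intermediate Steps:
N(g) = 9 - 2*g
N(17)/292 = (9 - 2*17)/292 = (9 - 34)*(1/292) = -25*1/292 = -25/292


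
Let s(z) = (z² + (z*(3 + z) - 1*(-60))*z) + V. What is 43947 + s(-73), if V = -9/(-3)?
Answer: -328131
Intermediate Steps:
V = 3 (V = -⅓*(-9) = 3)
s(z) = 3 + z² + z*(60 + z*(3 + z)) (s(z) = (z² + (z*(3 + z) - 1*(-60))*z) + 3 = (z² + (z*(3 + z) + 60)*z) + 3 = (z² + (60 + z*(3 + z))*z) + 3 = (z² + z*(60 + z*(3 + z))) + 3 = 3 + z² + z*(60 + z*(3 + z)))
43947 + s(-73) = 43947 + (3 + (-73)³ + 4*(-73)² + 60*(-73)) = 43947 + (3 - 389017 + 4*5329 - 4380) = 43947 + (3 - 389017 + 21316 - 4380) = 43947 - 372078 = -328131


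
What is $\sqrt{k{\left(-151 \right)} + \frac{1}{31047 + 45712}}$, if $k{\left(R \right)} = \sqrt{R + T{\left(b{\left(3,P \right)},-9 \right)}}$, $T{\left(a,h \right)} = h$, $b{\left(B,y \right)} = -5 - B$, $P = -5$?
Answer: $\frac{\sqrt{76759 + 23567776324 i \sqrt{10}}}{76759} \approx 2.5149 + 2.5149 i$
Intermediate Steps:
$k{\left(R \right)} = \sqrt{-9 + R}$ ($k{\left(R \right)} = \sqrt{R - 9} = \sqrt{-9 + R}$)
$\sqrt{k{\left(-151 \right)} + \frac{1}{31047 + 45712}} = \sqrt{\sqrt{-9 - 151} + \frac{1}{31047 + 45712}} = \sqrt{\sqrt{-160} + \frac{1}{76759}} = \sqrt{4 i \sqrt{10} + \frac{1}{76759}} = \sqrt{\frac{1}{76759} + 4 i \sqrt{10}}$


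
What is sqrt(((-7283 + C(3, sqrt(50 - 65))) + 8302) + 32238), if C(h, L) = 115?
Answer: 18*sqrt(103) ≈ 182.68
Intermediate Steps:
sqrt(((-7283 + C(3, sqrt(50 - 65))) + 8302) + 32238) = sqrt(((-7283 + 115) + 8302) + 32238) = sqrt((-7168 + 8302) + 32238) = sqrt(1134 + 32238) = sqrt(33372) = 18*sqrt(103)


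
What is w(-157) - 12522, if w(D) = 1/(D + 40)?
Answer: -1465075/117 ≈ -12522.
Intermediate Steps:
w(D) = 1/(40 + D)
w(-157) - 12522 = 1/(40 - 157) - 12522 = 1/(-117) - 12522 = -1/117 - 12522 = -1465075/117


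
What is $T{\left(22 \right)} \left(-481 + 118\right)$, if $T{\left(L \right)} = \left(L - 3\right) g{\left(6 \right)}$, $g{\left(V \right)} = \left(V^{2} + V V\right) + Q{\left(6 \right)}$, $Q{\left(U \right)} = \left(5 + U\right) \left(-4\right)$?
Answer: $-193116$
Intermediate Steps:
$Q{\left(U \right)} = -20 - 4 U$
$g{\left(V \right)} = -44 + 2 V^{2}$ ($g{\left(V \right)} = \left(V^{2} + V V\right) - 44 = \left(V^{2} + V^{2}\right) - 44 = 2 V^{2} - 44 = -44 + 2 V^{2}$)
$T{\left(L \right)} = -84 + 28 L$ ($T{\left(L \right)} = \left(L - 3\right) \left(-44 + 2 \cdot 6^{2}\right) = \left(-3 + L\right) \left(-44 + 2 \cdot 36\right) = \left(-3 + L\right) \left(-44 + 72\right) = \left(-3 + L\right) 28 = -84 + 28 L$)
$T{\left(22 \right)} \left(-481 + 118\right) = \left(-84 + 28 \cdot 22\right) \left(-481 + 118\right) = \left(-84 + 616\right) \left(-363\right) = 532 \left(-363\right) = -193116$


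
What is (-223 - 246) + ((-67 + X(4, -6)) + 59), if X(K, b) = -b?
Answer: -471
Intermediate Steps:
(-223 - 246) + ((-67 + X(4, -6)) + 59) = (-223 - 246) + ((-67 - 1*(-6)) + 59) = -469 + ((-67 + 6) + 59) = -469 + (-61 + 59) = -469 - 2 = -471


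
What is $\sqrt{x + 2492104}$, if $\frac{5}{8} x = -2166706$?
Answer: $\frac{2 i \sqrt{6091410}}{5} \approx 987.23 i$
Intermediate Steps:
$x = - \frac{17333648}{5}$ ($x = \frac{8}{5} \left(-2166706\right) = - \frac{17333648}{5} \approx -3.4667 \cdot 10^{6}$)
$\sqrt{x + 2492104} = \sqrt{- \frac{17333648}{5} + 2492104} = \sqrt{- \frac{4873128}{5}} = \frac{2 i \sqrt{6091410}}{5}$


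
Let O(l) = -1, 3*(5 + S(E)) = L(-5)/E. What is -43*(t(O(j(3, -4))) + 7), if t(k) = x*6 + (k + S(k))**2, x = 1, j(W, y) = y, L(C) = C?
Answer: -12298/9 ≈ -1366.4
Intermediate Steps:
S(E) = -5 - 5/(3*E) (S(E) = -5 + (-5/E)/3 = -5 - 5/(3*E))
t(k) = 6 + (-5 + k - 5/(3*k))**2 (t(k) = 1*6 + (k + (-5 - 5/(3*k)))**2 = 6 + (-5 + k - 5/(3*k))**2)
-43*(t(O(j(3, -4))) + 7) = -43*((6 + (1/9)*(-5 - 15*(-1) + 3*(-1)**2)**2/(-1)**2) + 7) = -43*((6 + (1/9)*1*(-5 + 15 + 3*1)**2) + 7) = -43*((6 + (1/9)*1*(-5 + 15 + 3)**2) + 7) = -43*((6 + (1/9)*1*13**2) + 7) = -43*((6 + (1/9)*1*169) + 7) = -43*((6 + 169/9) + 7) = -43*(223/9 + 7) = -43*286/9 = -12298/9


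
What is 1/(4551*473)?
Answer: 1/2152623 ≈ 4.6455e-7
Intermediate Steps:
1/(4551*473) = 1/2152623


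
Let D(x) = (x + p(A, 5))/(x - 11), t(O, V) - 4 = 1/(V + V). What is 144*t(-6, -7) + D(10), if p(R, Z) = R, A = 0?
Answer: 3890/7 ≈ 555.71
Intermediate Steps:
t(O, V) = 4 + 1/(2*V) (t(O, V) = 4 + 1/(V + V) = 4 + 1/(2*V))
D(x) = x/(-11 + x) (D(x) = (x + 0)/(x - 11) = x/(-11 + x))
144*t(-6, -7) + D(10) = 144*(4 + (½)/(-7)) + 10/(-11 + 10) = 144*(4 + (½)*(-⅐)) + 10/(-1) = 144*(4 - 1/14) + 10*(-1) = 144*(55/14) - 10 = 3960/7 - 10 = 3890/7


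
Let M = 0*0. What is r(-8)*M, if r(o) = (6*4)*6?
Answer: 0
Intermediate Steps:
M = 0
r(o) = 144 (r(o) = 24*6 = 144)
r(-8)*M = 144*0 = 0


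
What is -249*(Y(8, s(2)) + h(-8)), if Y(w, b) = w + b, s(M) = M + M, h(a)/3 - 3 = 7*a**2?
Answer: -339885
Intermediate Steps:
h(a) = 9 + 21*a**2 (h(a) = 9 + 3*(7*a**2) = 9 + 21*a**2)
s(M) = 2*M
Y(w, b) = b + w
-249*(Y(8, s(2)) + h(-8)) = -249*((2*2 + 8) + (9 + 21*(-8)**2)) = -249*((4 + 8) + (9 + 21*64)) = -249*(12 + (9 + 1344)) = -249*(12 + 1353) = -249*1365 = -339885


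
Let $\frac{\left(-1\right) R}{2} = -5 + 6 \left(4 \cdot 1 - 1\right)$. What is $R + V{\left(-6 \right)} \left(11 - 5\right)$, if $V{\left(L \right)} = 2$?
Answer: $-14$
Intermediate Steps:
$R = -26$ ($R = - 2 \left(-5 + 6 \left(4 \cdot 1 - 1\right)\right) = - 2 \left(-5 + 6 \left(4 - 1\right)\right) = - 2 \left(-5 + 6 \cdot 3\right) = - 2 \left(-5 + 18\right) = \left(-2\right) 13 = -26$)
$R + V{\left(-6 \right)} \left(11 - 5\right) = -26 + 2 \left(11 - 5\right) = -26 + 2 \cdot 6 = -26 + 12 = -14$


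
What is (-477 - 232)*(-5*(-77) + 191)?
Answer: -408384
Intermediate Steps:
(-477 - 232)*(-5*(-77) + 191) = -709*(385 + 191) = -709*576 = -408384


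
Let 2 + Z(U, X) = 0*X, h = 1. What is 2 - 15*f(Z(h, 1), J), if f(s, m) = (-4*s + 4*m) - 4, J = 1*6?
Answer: -418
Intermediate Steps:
J = 6
Z(U, X) = -2 (Z(U, X) = -2 + 0*X = -2 + 0 = -2)
f(s, m) = -4 - 4*s + 4*m
2 - 15*f(Z(h, 1), J) = 2 - 15*(-4 - 4*(-2) + 4*6) = 2 - 15*(-4 + 8 + 24) = 2 - 15*28 = 2 - 420 = -418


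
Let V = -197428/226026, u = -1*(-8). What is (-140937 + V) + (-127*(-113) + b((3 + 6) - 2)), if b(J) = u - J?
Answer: -14305849319/113013 ≈ -1.2659e+5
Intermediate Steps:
u = 8
b(J) = 8 - J
V = -98714/113013 (V = -197428*1/226026 = -98714/113013 ≈ -0.87348)
(-140937 + V) + (-127*(-113) + b((3 + 6) - 2)) = (-140937 - 98714/113013) + (-127*(-113) + (8 - ((3 + 6) - 2))) = -15927811895/113013 + (14351 + (8 - (9 - 2))) = -15927811895/113013 + (14351 + (8 - 1*7)) = -15927811895/113013 + (14351 + (8 - 7)) = -15927811895/113013 + (14351 + 1) = -15927811895/113013 + 14352 = -14305849319/113013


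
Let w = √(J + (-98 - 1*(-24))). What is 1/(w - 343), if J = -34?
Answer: -343/117757 - 6*I*√3/117757 ≈ -0.0029128 - 8.8252e-5*I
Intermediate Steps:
w = 6*I*√3 (w = √(-34 + (-98 - 1*(-24))) = √(-34 + (-98 + 24)) = √(-34 - 74) = √(-108) = 6*I*√3 ≈ 10.392*I)
1/(w - 343) = 1/(6*I*√3 - 343) = 1/(-343 + 6*I*√3)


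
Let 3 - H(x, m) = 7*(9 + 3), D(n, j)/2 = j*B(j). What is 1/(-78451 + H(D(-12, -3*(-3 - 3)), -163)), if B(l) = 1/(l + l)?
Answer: -1/78532 ≈ -1.2734e-5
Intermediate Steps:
B(l) = 1/(2*l)
D(n, j) = 1 (D(n, j) = 2*(j*(1/(2*j))) = 2*(1/2) = 1)
H(x, m) = -81 (H(x, m) = 3 - 7*(9 + 3) = 3 - 7*12 = 3 - 1*84 = 3 - 84 = -81)
1/(-78451 + H(D(-12, -3*(-3 - 3)), -163)) = 1/(-78451 - 81) = 1/(-78532) = -1/78532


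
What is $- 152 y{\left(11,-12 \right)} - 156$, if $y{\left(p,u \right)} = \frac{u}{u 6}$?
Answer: $- \frac{544}{3} \approx -181.33$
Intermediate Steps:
$y{\left(p,u \right)} = \frac{1}{6}$ ($y{\left(p,u \right)} = \frac{u}{6 u} = u \frac{1}{6 u} = \frac{1}{6}$)
$- 152 y{\left(11,-12 \right)} - 156 = \left(-152\right) \frac{1}{6} - 156 = - \frac{76}{3} - 156 = - \frac{544}{3}$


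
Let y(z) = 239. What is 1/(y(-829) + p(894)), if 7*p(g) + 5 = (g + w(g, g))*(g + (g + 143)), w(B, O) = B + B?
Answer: 7/5180610 ≈ 1.3512e-6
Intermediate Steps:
w(B, O) = 2*B
p(g) = -5/7 + 3*g*(143 + 2*g)/7 (p(g) = -5/7 + ((g + 2*g)*(g + (g + 143)))/7 = -5/7 + ((3*g)*(g + (143 + g)))/7 = -5/7 + ((3*g)*(143 + 2*g))/7 = -5/7 + (3*g*(143 + 2*g))/7 = -5/7 + 3*g*(143 + 2*g)/7)
1/(y(-829) + p(894)) = 1/(239 + (-5/7 + (6/7)*894² + (429/7)*894)) = 1/(239 + (-5/7 + (6/7)*799236 + 383526/7)) = 1/(239 + (-5/7 + 4795416/7 + 383526/7)) = 1/(239 + 5178937/7) = 1/(5180610/7) = 7/5180610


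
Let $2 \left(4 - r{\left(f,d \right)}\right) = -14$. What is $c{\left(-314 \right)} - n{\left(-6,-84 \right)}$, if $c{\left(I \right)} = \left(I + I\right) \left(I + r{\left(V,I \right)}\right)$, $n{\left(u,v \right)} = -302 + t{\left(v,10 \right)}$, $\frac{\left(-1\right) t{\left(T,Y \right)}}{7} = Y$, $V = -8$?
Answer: $190656$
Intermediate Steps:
$r{\left(f,d \right)} = 11$ ($r{\left(f,d \right)} = 4 - -7 = 4 + 7 = 11$)
$t{\left(T,Y \right)} = - 7 Y$
$n{\left(u,v \right)} = -372$ ($n{\left(u,v \right)} = -302 - 70 = -372$)
$c{\left(I \right)} = 2 I \left(11 + I\right)$ ($c{\left(I \right)} = \left(I + I\right) \left(I + 11\right) = 2 I \left(11 + I\right)$)
$c{\left(-314 \right)} - n{\left(-6,-84 \right)} = 2 \left(-314\right) \left(11 - 314\right) - -372 = 2 \left(-314\right) \left(-303\right) + 372 = 190284 + 372 = 190656$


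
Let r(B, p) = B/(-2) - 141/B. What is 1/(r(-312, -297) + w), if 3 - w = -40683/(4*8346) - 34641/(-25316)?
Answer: 677203/107879939 ≈ 0.0062774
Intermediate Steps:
r(B, p) = -141/B - B/2 (r(B, p) = B*(-½) - 141/B = -B/2 - 141/B = -141/B - B/2)
w = 200743643/70429112 (w = 3 - (-40683/(4*8346) - 34641/(-25316)) = 3 - (-40683/33384 - 34641*(-1/25316)) = 3 - (-40683*1/33384 + 34641/25316) = 3 - (-13561/11128 + 34641/25316) = 3 - 1*10543693/70429112 = 3 - 10543693/70429112 = 200743643/70429112 ≈ 2.8503)
1/(r(-312, -297) + w) = 1/((-141/(-312) - ½*(-312)) + 200743643/70429112) = 1/((-141*(-1/312) + 156) + 200743643/70429112) = 1/((47/104 + 156) + 200743643/70429112) = 1/(16271/104 + 200743643/70429112) = 1/(107879939/677203) = 677203/107879939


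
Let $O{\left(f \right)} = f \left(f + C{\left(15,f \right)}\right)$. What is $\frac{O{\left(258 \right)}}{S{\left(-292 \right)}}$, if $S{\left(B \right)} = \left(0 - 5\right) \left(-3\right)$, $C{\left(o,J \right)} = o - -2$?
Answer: $4730$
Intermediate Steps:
$C{\left(o,J \right)} = 2 + o$ ($C{\left(o,J \right)} = o + 2 = 2 + o$)
$S{\left(B \right)} = 15$ ($S{\left(B \right)} = \left(-5\right) \left(-3\right) = 15$)
$O{\left(f \right)} = f \left(17 + f\right)$ ($O{\left(f \right)} = f \left(f + \left(2 + 15\right)\right) = f \left(f + 17\right) = f \left(17 + f\right)$)
$\frac{O{\left(258 \right)}}{S{\left(-292 \right)}} = \frac{258 \left(17 + 258\right)}{15} = 258 \cdot 275 \cdot \frac{1}{15} = 70950 \cdot \frac{1}{15} = 4730$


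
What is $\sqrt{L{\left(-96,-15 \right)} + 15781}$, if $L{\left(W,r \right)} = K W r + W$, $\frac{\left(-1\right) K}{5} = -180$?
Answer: $\sqrt{1311685} \approx 1145.3$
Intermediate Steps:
$K = 900$ ($K = \left(-5\right) \left(-180\right) = 900$)
$L{\left(W,r \right)} = W + 900 W r$ ($L{\left(W,r \right)} = 900 W r + W = W + 900 W r$)
$\sqrt{L{\left(-96,-15 \right)} + 15781} = \sqrt{- 96 \left(1 + 900 \left(-15\right)\right) + 15781} = \sqrt{- 96 \left(1 - 13500\right) + 15781} = \sqrt{\left(-96\right) \left(-13499\right) + 15781} = \sqrt{1295904 + 15781} = \sqrt{1311685}$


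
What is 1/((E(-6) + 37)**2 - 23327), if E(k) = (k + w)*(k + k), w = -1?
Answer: -1/8686 ≈ -0.00011513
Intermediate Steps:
E(k) = 2*k*(-1 + k) (E(k) = (k - 1)*(k + k) = (-1 + k)*(2*k) = 2*k*(-1 + k))
1/((E(-6) + 37)**2 - 23327) = 1/((2*(-6)*(-1 - 6) + 37)**2 - 23327) = 1/((2*(-6)*(-7) + 37)**2 - 23327) = 1/((84 + 37)**2 - 23327) = 1/(121**2 - 23327) = 1/(14641 - 23327) = 1/(-8686) = -1/8686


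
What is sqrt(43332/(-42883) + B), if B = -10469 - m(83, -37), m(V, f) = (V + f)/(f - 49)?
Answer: 34*I*sqrt(30794582866947)/1843969 ≈ 102.32*I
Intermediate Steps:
m(V, f) = (V + f)/(-49 + f)
B = -450144/43 (B = -10469 - (83 - 37)/(-49 - 37) = -10469 - 46/(-86) = -10469 - (-1)*46/86 = -10469 - 1*(-23/43) = -10469 + 23/43 = -450144/43 ≈ -10468.)
sqrt(43332/(-42883) + B) = sqrt(43332/(-42883) - 450144/43) = sqrt(43332*(-1/42883) - 450144/43) = sqrt(-43332/42883 - 450144/43) = sqrt(-19305388428/1843969) = 34*I*sqrt(30794582866947)/1843969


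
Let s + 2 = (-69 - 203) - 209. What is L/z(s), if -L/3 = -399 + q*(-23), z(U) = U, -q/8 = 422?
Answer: 77249/161 ≈ 479.81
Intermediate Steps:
q = -3376 (q = -8*422 = -3376)
s = -483 (s = -2 + ((-69 - 203) - 209) = -2 + (-272 - 209) = -2 - 481 = -483)
L = -231747 (L = -3*(-399 - 3376*(-23)) = -3*(-399 + 77648) = -3*77249 = -231747)
L/z(s) = -231747/(-483) = -231747*(-1/483) = 77249/161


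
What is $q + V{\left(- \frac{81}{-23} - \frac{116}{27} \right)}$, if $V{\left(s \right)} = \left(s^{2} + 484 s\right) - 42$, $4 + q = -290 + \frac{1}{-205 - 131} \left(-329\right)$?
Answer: $- \frac{4376603075}{6170256} \approx -709.31$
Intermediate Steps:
$q = - \frac{14065}{48}$ ($q = -4 - \left(290 - \frac{1}{-205 - 131} \left(-329\right)\right) = -4 - \left(290 - \frac{1}{-336} \left(-329\right)\right) = -4 - \frac{13873}{48} = - \frac{14065}{48} \approx -293.02$)
$V{\left(s \right)} = -42 + s^{2} + 484 s$
$q + V{\left(- \frac{81}{-23} - \frac{116}{27} \right)} = - \frac{14065}{48} + \left(-42 + \left(- \frac{81}{-23} - \frac{116}{27}\right)^{2} + 484 \left(- \frac{81}{-23} - \frac{116}{27}\right)\right) = - \frac{14065}{48} + \left(-42 + \left(\left(-81\right) \left(- \frac{1}{23}\right) - \frac{116}{27}\right)^{2} + 484 \left(\left(-81\right) \left(- \frac{1}{23}\right) - \frac{116}{27}\right)\right) = - \frac{14065}{48} + \left(-42 + \left(\frac{81}{23} - \frac{116}{27}\right)^{2} + 484 \left(\frac{81}{23} - \frac{116}{27}\right)\right) = - \frac{14065}{48} + \left(-42 + \left(- \frac{481}{621}\right)^{2} + 484 \left(- \frac{481}{621}\right)\right) = - \frac{14065}{48} - \frac{160536845}{385641} = - \frac{4376603075}{6170256}$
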